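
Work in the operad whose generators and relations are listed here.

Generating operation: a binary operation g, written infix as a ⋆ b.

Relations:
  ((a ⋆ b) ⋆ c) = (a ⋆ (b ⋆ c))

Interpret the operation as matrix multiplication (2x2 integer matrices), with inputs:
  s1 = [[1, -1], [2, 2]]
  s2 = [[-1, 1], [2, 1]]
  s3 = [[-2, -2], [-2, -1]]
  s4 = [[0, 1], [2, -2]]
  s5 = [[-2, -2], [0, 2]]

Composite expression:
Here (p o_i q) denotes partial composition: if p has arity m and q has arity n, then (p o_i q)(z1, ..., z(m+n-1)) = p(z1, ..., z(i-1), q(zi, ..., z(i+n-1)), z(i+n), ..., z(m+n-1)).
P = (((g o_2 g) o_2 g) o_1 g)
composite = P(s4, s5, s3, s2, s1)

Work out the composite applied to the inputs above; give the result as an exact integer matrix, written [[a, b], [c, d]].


[[-12, -12], [88, 72]]

(s4 ⋆ s5) = [[0, 2], [-4, -8]]
(s3 ⋆ s2) = [[-2, -4], [0, -3]]
((s3 ⋆ s2) ⋆ s1) = [[-10, -6], [-6, -6]]
((s4 ⋆ s5) ⋆ ((s3 ⋆ s2) ⋆ s1)) = [[-12, -12], [88, 72]]


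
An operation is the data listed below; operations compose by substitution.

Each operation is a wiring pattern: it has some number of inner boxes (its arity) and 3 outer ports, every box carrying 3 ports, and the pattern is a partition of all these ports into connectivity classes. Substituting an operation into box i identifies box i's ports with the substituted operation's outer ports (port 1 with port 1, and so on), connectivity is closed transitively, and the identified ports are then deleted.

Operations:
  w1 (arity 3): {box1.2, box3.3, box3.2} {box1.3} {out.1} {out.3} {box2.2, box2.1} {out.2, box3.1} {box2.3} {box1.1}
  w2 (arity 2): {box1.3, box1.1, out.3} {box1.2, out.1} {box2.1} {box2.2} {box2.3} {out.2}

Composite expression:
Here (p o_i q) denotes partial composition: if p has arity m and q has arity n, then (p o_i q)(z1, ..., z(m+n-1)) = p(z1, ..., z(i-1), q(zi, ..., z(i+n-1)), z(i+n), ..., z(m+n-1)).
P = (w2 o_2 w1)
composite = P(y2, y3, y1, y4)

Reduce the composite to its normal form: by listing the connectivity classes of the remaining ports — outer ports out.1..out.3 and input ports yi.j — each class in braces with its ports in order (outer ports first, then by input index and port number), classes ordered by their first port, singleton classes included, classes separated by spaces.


{out.1, y2.2} {out.2} {out.3, y2.1, y2.3} {y1.1, y1.2} {y1.3} {y3.1} {y3.2, y4.2, y4.3} {y3.3} {y4.1}

Substituting into w2 glues patterns; closure does the rest.
w1 over (y3, y1, y4) gives {out.1} {out.2, y4.1} {out.3} {y1.1, y1.2} {y1.3} {y3.1} {y3.2, y4.2, y4.3} {y3.3}, out.j being that stage's outer ports
w2 over (y2, y3, y1, y4) gives {out.1, y2.2} {out.2} {out.3, y2.1, y2.3} {y1.1, y1.2} {y1.3} {y3.1} {y3.2, y4.2, y4.3} {y3.3} {y4.1}, out.j being that stage's outer ports


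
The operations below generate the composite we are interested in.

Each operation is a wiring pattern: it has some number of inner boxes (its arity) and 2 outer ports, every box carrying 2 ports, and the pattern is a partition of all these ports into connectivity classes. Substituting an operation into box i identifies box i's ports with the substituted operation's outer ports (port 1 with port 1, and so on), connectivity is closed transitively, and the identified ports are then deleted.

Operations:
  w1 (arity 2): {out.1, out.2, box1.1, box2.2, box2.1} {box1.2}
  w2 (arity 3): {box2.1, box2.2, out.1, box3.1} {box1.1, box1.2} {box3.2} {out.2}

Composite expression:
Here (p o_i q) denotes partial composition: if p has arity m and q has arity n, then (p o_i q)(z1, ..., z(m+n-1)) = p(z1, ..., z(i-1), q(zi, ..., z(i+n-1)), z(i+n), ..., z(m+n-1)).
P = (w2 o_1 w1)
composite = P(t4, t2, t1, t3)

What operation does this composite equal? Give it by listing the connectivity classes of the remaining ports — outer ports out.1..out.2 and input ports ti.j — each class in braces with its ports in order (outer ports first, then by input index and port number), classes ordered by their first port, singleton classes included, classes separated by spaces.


{out.1, t1.1, t1.2, t3.1} {out.2} {t2.1, t2.2, t4.1} {t3.2} {t4.2}

Treat the ports identified at w2 as solder joints: merge, then drop.
w1 over (t4, t2) gives {out.1, out.2, t2.1, t2.2, t4.1} {t4.2}, out.j being that stage's outer ports
w2 over (t4, t2, t1, t3) gives {out.1, t1.1, t1.2, t3.1} {out.2} {t2.1, t2.2, t4.1} {t3.2} {t4.2}, out.j being that stage's outer ports


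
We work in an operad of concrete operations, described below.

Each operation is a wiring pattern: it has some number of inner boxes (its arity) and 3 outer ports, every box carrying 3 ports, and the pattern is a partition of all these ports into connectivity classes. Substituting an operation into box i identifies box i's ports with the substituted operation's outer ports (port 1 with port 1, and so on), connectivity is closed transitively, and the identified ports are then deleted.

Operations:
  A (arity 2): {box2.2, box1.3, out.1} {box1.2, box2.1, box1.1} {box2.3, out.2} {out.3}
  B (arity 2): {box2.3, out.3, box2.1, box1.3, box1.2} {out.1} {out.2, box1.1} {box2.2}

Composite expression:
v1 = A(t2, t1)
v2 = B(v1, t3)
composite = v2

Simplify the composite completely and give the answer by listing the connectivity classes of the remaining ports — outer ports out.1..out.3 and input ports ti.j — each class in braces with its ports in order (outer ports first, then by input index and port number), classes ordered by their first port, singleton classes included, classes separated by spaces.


Connectivity passes through glued B-boundaries; trace each wire chain.
A over (t2, t1) gives {out.1, t1.2, t2.3} {out.2, t1.3} {out.3} {t1.1, t2.1, t2.2}, out.j being that stage's outer ports
B over (t2, t1, t3) gives {out.1} {out.2, t1.2, t2.3} {out.3, t1.3, t3.1, t3.3} {t1.1, t2.1, t2.2} {t3.2}, out.j being that stage's outer ports

{out.1} {out.2, t1.2, t2.3} {out.3, t1.3, t3.1, t3.3} {t1.1, t2.1, t2.2} {t3.2}


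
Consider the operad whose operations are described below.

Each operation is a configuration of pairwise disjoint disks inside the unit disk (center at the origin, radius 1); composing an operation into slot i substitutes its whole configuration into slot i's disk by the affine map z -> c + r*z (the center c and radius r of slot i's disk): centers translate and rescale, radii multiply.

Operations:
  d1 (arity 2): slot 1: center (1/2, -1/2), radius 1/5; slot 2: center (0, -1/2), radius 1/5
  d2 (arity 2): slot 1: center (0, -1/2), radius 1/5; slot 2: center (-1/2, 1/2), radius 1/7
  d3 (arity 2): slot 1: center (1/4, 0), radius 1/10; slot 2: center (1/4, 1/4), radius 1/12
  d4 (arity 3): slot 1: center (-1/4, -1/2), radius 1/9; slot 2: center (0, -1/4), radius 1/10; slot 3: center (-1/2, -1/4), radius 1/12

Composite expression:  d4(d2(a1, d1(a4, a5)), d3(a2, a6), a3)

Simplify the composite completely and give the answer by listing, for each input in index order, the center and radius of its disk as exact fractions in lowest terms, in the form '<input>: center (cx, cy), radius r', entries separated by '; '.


a1: center (-1/4, -5/9), radius 1/45; a2: center (1/40, -1/4), radius 1/100; a3: center (-1/2, -1/4), radius 1/12; a4: center (-25/84, -19/42), radius 1/315; a5: center (-11/36, -19/42), radius 1/315; a6: center (1/40, -9/40), radius 1/120

Nesting under d4 composes maps z -> c + r*z down each a-path.
a1: after 2 affine steps, its disk has center (-1/4, -5/9), radius 1/45
a4: after 3 affine steps, its disk has center (-25/84, -19/42), radius 1/315
a5: after 3 affine steps, its disk has center (-11/36, -19/42), radius 1/315
a2: after 2 affine steps, its disk has center (1/40, -1/4), radius 1/100
a6: after 2 affine steps, its disk has center (1/40, -9/40), radius 1/120
a3: after 1 affine step, its disk has center (-1/2, -1/4), radius 1/12


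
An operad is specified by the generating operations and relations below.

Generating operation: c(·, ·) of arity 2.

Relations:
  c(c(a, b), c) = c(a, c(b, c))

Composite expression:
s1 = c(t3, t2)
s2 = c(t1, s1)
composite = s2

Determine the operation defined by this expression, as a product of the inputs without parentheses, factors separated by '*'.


t1 * t3 * t2

Key point: c is associative — brackets drop, the t-order remains.
c(t3, t2) collapses to t3 * t2
c(t1, c(t3, t2)) collapses to t1 * t3 * t2


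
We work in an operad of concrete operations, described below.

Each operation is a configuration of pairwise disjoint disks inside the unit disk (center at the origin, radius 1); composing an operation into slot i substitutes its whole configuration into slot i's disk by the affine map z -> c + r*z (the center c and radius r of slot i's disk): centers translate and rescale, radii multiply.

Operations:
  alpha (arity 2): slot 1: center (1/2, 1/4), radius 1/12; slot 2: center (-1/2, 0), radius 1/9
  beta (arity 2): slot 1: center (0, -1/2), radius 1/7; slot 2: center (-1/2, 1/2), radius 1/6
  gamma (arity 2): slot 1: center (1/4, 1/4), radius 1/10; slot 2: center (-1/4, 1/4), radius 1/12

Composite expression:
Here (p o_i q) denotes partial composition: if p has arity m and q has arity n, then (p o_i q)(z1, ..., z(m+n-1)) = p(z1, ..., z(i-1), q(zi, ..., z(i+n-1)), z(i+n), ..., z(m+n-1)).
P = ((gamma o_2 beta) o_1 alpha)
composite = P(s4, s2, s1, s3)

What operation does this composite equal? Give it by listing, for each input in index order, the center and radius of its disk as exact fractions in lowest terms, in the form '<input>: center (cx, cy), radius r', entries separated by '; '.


s1: center (-1/4, 5/24), radius 1/84; s2: center (1/5, 1/4), radius 1/90; s3: center (-7/24, 7/24), radius 1/72; s4: center (3/10, 11/40), radius 1/120

Follow each s-input down from gamma: c' goes to c + r*c', radius to r*r'.
tracing s4 down its 2-map path: center (3/10, 11/40), radius 1/120
tracing s2 down its 2-map path: center (1/5, 1/4), radius 1/90
tracing s1 down its 2-map path: center (-1/4, 5/24), radius 1/84
tracing s3 down its 2-map path: center (-7/24, 7/24), radius 1/72


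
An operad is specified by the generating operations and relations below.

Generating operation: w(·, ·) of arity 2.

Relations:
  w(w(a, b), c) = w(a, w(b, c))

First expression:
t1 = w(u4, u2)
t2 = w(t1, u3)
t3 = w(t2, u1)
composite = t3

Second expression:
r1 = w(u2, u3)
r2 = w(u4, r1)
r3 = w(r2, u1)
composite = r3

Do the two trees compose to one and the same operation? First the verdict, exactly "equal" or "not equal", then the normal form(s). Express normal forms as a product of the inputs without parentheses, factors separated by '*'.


equal: each reduces to u4 * u2 * u3 * u1

Reducing the first expression gives u4 * u2 * u3 * u1
Reducing the second expression gives u4 * u2 * u3 * u1
Both agree, so they are equal.


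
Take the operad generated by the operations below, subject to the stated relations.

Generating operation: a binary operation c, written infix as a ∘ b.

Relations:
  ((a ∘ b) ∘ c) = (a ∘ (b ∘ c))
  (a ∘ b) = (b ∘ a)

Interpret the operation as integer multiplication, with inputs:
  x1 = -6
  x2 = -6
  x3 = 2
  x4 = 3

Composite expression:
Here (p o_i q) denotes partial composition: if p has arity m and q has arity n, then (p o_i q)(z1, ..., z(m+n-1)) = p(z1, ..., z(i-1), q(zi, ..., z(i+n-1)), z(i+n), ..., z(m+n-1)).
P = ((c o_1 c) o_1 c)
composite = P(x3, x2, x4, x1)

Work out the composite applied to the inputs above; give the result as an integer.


216

(x3 ∘ x2) = -12
((x3 ∘ x2) ∘ x4) = -36
(((x3 ∘ x2) ∘ x4) ∘ x1) = 216


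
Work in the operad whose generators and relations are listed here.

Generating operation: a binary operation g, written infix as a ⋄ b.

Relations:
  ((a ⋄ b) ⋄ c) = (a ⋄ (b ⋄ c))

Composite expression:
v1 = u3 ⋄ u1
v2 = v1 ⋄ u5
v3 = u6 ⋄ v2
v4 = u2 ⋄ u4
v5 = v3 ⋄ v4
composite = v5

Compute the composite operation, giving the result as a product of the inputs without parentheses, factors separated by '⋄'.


u6 ⋄ u3 ⋄ u1 ⋄ u5 ⋄ u2 ⋄ u4

Every regrouping of g is equal, so read the u-inputs in written order.
(u3 ⋄ u1) reduces to u3 ⋄ u1
((u3 ⋄ u1) ⋄ u5) reduces to u3 ⋄ u1 ⋄ u5
(u6 ⋄ ((u3 ⋄ u1) ⋄ u5)) reduces to u6 ⋄ u3 ⋄ u1 ⋄ u5
(u2 ⋄ u4) reduces to u2 ⋄ u4
((u6 ⋄ ((u3 ⋄ u1) ⋄ u5)) ⋄ (u2 ⋄ u4)) reduces to u6 ⋄ u3 ⋄ u1 ⋄ u5 ⋄ u2 ⋄ u4


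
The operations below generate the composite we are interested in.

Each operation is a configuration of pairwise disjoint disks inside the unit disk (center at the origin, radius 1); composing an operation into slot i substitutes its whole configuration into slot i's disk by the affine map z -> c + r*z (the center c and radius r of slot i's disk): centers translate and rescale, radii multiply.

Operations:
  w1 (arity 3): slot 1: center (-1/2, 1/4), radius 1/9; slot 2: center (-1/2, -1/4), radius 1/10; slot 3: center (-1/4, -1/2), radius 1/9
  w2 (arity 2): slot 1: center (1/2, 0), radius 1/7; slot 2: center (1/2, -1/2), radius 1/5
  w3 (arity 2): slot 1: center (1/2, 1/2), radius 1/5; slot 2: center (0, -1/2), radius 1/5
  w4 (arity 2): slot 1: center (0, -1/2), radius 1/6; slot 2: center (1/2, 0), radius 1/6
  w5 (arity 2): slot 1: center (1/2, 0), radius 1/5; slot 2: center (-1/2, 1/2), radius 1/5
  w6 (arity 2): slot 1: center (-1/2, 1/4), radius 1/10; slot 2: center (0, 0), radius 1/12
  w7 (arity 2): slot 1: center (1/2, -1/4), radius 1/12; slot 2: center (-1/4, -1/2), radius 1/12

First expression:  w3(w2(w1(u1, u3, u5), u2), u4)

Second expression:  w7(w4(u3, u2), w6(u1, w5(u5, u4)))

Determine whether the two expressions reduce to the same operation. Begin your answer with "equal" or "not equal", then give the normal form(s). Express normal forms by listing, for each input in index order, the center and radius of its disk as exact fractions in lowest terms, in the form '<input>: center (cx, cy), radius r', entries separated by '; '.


not equal — first u1: center (41/70, 71/140), radius 1/315; u2: center (3/5, 2/5), radius 1/25; u3: center (41/70, 69/140), radius 1/350; u4: center (0, -1/2), radius 1/5; u5: center (83/140, 17/35), radius 1/315, second u1: center (-7/24, -23/48), radius 1/120; u2: center (13/24, -1/4), radius 1/72; u3: center (1/2, -7/24), radius 1/72; u4: center (-73/288, -143/288), radius 1/720; u5: center (-71/288, -1/2), radius 1/720

The first expression, normalized: u1: center (41/70, 71/140), radius 1/315; u2: center (3/5, 2/5), radius 1/25; u3: center (41/70, 69/140), radius 1/350; u4: center (0, -1/2), radius 1/5; u5: center (83/140, 17/35), radius 1/315
The second expression, normalized: u1: center (-7/24, -23/48), radius 1/120; u2: center (13/24, -1/4), radius 1/72; u3: center (1/2, -7/24), radius 1/72; u4: center (-73/288, -143/288), radius 1/720; u5: center (-71/288, -1/2), radius 1/720
No match — not equal.


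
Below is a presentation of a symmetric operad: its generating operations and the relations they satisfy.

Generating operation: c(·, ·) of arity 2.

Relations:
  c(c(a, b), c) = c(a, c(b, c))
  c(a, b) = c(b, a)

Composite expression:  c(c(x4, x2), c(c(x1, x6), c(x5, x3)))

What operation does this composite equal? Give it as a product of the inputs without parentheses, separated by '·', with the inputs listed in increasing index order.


x1 · x2 · x3 · x4 · x5 · x6

Reordering under c is free, so list the x-inputs canonically.
c(x4, x2) spells out as x4 · x2
c(x1, x6) spells out as x1 · x6
c(x5, x3) spells out as x5 · x3
c(c(x1, x6), c(x5, x3)) spells out as x1 · x6 · x5 · x3
c(c(x4, x2), c(c(x1, x6), c(x5, x3))) spells out as x4 · x2 · x1 · x6 · x5 · x3
reordering the factors by index: x1 · x2 · x3 · x4 · x5 · x6


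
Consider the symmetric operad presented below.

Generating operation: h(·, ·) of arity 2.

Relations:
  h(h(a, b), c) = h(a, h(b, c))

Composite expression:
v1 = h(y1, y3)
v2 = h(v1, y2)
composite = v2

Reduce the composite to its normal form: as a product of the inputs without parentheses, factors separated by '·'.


y1 · y3 · y2

Under associativity of h, the answer is the y's in reading order.
h(y1, y3) unparenthesizes to y1 · y3
h(h(y1, y3), y2) unparenthesizes to y1 · y3 · y2


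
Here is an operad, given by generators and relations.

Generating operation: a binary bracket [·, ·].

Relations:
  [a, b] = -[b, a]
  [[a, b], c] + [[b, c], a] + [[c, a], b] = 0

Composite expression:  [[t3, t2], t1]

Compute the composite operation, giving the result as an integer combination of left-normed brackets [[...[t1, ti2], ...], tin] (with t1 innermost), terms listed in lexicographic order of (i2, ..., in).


[[t1, t2], t3] - [[t1, t3], t2]


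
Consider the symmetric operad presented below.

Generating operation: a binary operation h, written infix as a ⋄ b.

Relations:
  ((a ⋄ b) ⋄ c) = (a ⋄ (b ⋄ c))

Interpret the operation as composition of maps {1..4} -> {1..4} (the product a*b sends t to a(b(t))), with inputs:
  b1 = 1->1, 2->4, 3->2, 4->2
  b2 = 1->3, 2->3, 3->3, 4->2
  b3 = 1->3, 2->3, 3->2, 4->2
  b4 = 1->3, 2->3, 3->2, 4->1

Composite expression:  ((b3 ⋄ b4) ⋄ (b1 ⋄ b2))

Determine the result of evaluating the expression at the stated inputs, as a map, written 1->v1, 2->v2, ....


1->2, 2->2, 3->2, 4->3

(b3 ⋄ b4) = 1->2, 2->2, 3->3, 4->3
(b1 ⋄ b2) = 1->2, 2->2, 3->2, 4->4
((b3 ⋄ b4) ⋄ (b1 ⋄ b2)) = 1->2, 2->2, 3->2, 4->3


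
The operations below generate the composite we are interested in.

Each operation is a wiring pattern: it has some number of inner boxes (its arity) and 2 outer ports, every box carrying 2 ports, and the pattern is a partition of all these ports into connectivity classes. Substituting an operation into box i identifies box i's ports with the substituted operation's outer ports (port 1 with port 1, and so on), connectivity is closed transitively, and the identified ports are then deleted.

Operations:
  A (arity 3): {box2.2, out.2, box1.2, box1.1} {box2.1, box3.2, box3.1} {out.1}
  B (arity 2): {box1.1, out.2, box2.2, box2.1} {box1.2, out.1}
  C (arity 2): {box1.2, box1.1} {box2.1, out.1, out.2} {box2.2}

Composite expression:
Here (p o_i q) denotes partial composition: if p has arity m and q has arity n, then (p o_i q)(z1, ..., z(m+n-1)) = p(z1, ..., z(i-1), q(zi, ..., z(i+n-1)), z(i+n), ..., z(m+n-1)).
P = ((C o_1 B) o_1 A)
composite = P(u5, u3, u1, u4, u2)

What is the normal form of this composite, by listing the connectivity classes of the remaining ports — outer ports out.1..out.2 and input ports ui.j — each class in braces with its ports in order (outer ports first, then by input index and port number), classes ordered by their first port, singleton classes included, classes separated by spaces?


{out.1, out.2, u2.1} {u1.1, u1.2, u3.1} {u2.2} {u3.2, u4.1, u4.2, u5.1, u5.2}


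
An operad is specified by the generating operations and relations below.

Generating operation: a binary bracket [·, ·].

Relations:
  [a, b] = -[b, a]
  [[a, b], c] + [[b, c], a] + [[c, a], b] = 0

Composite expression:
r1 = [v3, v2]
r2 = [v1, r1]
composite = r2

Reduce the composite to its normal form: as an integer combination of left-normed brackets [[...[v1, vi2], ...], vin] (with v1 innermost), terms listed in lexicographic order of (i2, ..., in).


-[[v1, v2], v3] + [[v1, v3], v2]

Expand each bracket as ab - ba; the v1-initial words give the coefficients.
Composite bracket: [v1, [v3, v2]]
Each bracket splits as ab - ba, giving 4 signed words (2^2 = 4).
Keep just the words that open with v1:
  sign of v1v2v3 is -1, so it contributes -[[v1, v2], v3]
  sign of v1v3v2 is +1, so it contributes +[[v1, v3], v2]


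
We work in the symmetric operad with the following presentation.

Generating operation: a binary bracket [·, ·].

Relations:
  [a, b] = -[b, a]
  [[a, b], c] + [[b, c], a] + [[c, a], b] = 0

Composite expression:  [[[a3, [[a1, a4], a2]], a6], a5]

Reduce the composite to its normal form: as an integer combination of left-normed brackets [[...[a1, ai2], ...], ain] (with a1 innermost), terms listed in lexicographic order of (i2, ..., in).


Expand each bracket as ab - ba; the a1-initial words give the coefficients.
Composite bracket: [[[a3, [[a1, a4], a2]], a6], a5]
Full expansion: 32 signed words from ab - ba (2^5 = 32).
Keep just the words that open with a1:
  word a1a4a2a3a6a5 has sign -1, contributing -[[[[[a1, a4], a2], a3], a6], a5]

-[[[[[a1, a4], a2], a3], a6], a5]


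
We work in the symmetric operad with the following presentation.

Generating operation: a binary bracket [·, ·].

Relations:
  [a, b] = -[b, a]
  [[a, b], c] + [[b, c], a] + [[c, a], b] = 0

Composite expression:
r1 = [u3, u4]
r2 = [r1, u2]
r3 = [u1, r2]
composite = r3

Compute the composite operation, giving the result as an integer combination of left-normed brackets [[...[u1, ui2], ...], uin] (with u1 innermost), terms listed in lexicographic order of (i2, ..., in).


Skip Jacobi rewriting: expand, keep u1-initial words, read off terms.
Composite bracket: [u1, [[u3, u4], u2]]
Each bracket splits as ab - ba, giving 8 signed words (2^3 = 8).
Only words starting with u1 matter:
  word u1u2u3u4 has sign -1, contributing -[[[u1, u2], u3], u4]
  word u1u2u4u3 has sign +1, contributing +[[[u1, u2], u4], u3]
  word u1u3u4u2 has sign +1, contributing +[[[u1, u3], u4], u2]
  word u1u4u3u2 has sign -1, contributing -[[[u1, u4], u3], u2]

-[[[u1, u2], u3], u4] + [[[u1, u2], u4], u3] + [[[u1, u3], u4], u2] - [[[u1, u4], u3], u2]


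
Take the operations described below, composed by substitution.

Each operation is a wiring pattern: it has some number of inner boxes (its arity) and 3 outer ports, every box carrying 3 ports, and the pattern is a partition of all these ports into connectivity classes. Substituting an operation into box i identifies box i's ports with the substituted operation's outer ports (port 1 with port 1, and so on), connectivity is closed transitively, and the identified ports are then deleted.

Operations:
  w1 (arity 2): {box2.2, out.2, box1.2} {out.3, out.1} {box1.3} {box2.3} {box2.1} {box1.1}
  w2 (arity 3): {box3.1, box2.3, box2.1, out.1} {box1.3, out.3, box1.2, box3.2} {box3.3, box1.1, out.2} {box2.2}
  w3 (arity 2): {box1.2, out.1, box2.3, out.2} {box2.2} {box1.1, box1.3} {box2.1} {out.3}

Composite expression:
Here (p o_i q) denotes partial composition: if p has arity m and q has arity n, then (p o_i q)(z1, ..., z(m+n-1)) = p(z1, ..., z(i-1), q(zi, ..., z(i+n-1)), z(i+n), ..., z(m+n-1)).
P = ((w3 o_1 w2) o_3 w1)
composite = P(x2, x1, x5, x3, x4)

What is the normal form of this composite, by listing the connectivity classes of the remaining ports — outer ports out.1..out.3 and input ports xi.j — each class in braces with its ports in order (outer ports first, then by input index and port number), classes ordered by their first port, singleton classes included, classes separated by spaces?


{out.1, out.2, x1.1, x1.3, x2.1, x2.2, x2.3, x3.2, x4.3, x5.2} {out.3} {x1.2} {x3.1} {x3.3} {x4.1} {x4.2} {x5.1} {x5.3}

Connectivity passes through glued w3-boundaries; trace each wire chain.
stage w1: inputs (x5, x3), connectivity {out.1, out.3} {out.2, x3.2, x5.2} {x3.1} {x3.3} {x5.1} {x5.3}, out.j its boundary
stage w2: inputs (x2, x1, x5, x3), connectivity {out.1, out.2, x1.1, x1.3, x2.1} {out.3, x2.2, x2.3, x3.2, x5.2} {x1.2} {x3.1} {x3.3} {x5.1} {x5.3}, out.j its boundary
stage w3: inputs (x2, x1, x5, x3, x4), connectivity {out.1, out.2, x1.1, x1.3, x2.1, x2.2, x2.3, x3.2, x4.3, x5.2} {out.3} {x1.2} {x3.1} {x3.3} {x4.1} {x4.2} {x5.1} {x5.3}, out.j its boundary


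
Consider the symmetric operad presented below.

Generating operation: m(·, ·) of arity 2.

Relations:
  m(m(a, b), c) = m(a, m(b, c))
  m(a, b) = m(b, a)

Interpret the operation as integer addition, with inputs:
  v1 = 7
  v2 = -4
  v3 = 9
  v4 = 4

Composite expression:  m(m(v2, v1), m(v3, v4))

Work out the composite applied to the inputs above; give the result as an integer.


16

m(v2, v1) = 3
m(v3, v4) = 13
m(m(v2, v1), m(v3, v4)) = 16


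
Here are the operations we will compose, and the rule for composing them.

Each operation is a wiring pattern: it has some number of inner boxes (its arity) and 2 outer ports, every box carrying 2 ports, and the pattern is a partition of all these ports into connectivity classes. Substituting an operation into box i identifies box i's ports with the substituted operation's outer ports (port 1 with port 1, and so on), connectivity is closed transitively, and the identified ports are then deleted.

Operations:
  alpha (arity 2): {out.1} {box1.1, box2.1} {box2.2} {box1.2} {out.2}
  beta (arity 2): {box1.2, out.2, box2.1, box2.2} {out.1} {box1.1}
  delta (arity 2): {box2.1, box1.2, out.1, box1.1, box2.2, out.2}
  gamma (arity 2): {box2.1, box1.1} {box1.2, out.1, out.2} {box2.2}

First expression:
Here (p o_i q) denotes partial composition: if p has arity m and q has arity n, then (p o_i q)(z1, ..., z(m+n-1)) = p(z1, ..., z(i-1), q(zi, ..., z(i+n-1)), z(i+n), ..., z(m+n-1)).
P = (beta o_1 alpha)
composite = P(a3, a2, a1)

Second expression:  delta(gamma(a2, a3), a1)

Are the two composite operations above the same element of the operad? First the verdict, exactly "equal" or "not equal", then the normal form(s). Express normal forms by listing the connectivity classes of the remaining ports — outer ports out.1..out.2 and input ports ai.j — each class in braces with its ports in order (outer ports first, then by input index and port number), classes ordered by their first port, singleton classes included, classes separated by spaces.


not equal; first: {out.1} {out.2, a1.1, a1.2} {a2.1, a3.1} {a2.2} {a3.2}; second: {out.1, out.2, a1.1, a1.2, a2.2} {a2.1, a3.1} {a3.2}

The first composite normalizes to {out.1} {out.2, a1.1, a1.2} {a2.1, a3.1} {a2.2} {a3.2}
The second composite normalizes to {out.1, out.2, a1.1, a1.2, a2.2} {a2.1, a3.1} {a3.2}
No match — not equal.


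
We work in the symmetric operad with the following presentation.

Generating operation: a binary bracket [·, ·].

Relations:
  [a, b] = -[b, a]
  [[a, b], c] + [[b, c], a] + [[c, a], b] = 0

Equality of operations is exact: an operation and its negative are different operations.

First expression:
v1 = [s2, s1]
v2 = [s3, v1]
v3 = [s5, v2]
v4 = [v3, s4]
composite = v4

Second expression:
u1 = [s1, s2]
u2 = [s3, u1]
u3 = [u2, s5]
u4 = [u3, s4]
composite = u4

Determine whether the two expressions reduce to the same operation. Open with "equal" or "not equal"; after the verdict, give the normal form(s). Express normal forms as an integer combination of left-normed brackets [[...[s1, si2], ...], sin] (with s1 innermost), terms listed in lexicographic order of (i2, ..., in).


equal; both compose to -[[[[s1, s2], s3], s5], s4]

The first composite normalizes to -[[[[s1, s2], s3], s5], s4]
The second composite normalizes to -[[[[s1, s2], s3], s5], s4]
Same normal form: equal.


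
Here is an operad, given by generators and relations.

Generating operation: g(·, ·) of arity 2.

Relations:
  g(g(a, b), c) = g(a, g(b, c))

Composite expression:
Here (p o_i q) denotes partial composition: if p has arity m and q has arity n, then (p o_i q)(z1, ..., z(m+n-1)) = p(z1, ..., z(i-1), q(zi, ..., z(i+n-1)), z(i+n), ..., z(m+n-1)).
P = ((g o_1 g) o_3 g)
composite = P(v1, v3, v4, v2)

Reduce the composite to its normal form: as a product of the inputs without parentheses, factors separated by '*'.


v1 * v3 * v4 * v2

Every regrouping of g is equal, so read the v-inputs in written order.
g(v1, v3) reduces to v1 * v3
g(v4, v2) reduces to v4 * v2
g(g(v1, v3), g(v4, v2)) reduces to v1 * v3 * v4 * v2


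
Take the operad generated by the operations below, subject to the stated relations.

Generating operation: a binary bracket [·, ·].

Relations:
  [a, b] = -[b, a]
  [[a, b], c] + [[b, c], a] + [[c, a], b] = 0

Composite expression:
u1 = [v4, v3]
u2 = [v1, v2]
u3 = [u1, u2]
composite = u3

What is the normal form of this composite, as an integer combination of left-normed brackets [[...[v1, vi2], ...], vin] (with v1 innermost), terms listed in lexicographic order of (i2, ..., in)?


[[[v1, v2], v3], v4] - [[[v1, v2], v4], v3]

Antisymmetry and Jacobi reduce to v1-anchored left-normed brackets.
Composite bracket: [[v4, v3], [v1, v2]]
Each bracket splits as ab - ba, giving 8 signed words (2^3 = 8).
Coefficients come from the v1-initial words:
  v1v2v3v4 appears with sign +1, giving the term +[[[v1, v2], v3], v4]
  v1v2v4v3 appears with sign -1, giving the term -[[[v1, v2], v4], v3]


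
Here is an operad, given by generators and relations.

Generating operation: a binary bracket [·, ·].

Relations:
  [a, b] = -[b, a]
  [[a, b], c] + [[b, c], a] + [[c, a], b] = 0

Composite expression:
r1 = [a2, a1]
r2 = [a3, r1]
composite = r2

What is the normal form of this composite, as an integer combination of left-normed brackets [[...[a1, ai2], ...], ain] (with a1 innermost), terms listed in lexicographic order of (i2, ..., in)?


[[a1, a2], a3]

Antisymmetry and Jacobi reduce to a1-anchored left-normed brackets.
Composite bracket: [a3, [a2, a1]]
Under [a, b] = ab - ba we get 4 signed associative words (2^2 = 4).
Keep just the words that open with a1:
  word a1a2a3 has sign +1, contributing +[[a1, a2], a3]


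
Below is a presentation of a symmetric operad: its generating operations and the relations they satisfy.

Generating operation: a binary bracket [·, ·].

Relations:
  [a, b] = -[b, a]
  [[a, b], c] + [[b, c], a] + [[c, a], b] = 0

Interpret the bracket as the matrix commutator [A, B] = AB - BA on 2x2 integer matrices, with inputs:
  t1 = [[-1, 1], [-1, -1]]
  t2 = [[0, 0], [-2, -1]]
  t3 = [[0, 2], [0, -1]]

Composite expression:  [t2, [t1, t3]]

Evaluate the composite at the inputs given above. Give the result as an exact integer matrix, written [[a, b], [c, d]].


[t1, t3] = [[2, -1], [-1, -2]]
[t2, [t1, t3]] = [[-2, -1], [-7, 2]]

[[-2, -1], [-7, 2]]


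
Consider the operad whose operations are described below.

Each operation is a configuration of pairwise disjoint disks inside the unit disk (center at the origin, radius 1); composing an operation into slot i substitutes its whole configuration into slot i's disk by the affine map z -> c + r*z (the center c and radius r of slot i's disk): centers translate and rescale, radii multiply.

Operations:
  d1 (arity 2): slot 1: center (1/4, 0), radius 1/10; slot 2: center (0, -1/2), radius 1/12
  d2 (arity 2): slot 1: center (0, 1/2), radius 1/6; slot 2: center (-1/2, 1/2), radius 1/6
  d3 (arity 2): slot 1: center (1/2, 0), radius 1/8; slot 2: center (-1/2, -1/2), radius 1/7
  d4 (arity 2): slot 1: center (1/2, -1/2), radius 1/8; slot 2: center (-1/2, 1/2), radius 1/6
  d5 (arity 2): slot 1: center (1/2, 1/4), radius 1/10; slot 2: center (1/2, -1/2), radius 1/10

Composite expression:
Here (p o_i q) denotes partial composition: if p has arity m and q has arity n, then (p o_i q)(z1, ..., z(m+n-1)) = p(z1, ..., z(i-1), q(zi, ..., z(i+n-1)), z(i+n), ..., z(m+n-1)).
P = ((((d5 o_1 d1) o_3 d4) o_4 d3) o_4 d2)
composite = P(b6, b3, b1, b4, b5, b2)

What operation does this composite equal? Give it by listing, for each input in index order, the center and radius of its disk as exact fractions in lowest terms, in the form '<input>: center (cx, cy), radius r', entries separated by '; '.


Only the slot chain above each b matters under d5; compose those maps.
input b6: composing its 2 substitution steps yields center (21/40, 1/4), radius 1/100
input b3: composing its 2 substitution steps yields center (1/2, 1/5), radius 1/120
input b1: composing its 2 substitution steps yields center (11/20, -11/20), radius 1/80
input b4: composing its 4 substitution steps yields center (11/24, -431/960), radius 1/2880
input b5: composing its 4 substitution steps yields center (439/960, -431/960), radius 1/2880
input b2: composing its 3 substitution steps yields center (53/120, -11/24), radius 1/420

b1: center (11/20, -11/20), radius 1/80; b2: center (53/120, -11/24), radius 1/420; b3: center (1/2, 1/5), radius 1/120; b4: center (11/24, -431/960), radius 1/2880; b5: center (439/960, -431/960), radius 1/2880; b6: center (21/40, 1/4), radius 1/100


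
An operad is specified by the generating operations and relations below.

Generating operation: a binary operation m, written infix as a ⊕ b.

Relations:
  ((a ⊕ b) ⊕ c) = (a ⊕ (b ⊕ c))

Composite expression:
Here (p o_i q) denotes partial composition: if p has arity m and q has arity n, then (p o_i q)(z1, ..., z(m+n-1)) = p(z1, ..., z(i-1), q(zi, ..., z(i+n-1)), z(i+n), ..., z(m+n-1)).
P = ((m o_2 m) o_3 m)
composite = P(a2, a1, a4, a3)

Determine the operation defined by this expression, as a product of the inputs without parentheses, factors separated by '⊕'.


a2 ⊕ a1 ⊕ a4 ⊕ a3

All parenthesizations of m agree; list the a-inputs left to right.
(a4 ⊕ a3) flattens to a4 ⊕ a3
(a1 ⊕ (a4 ⊕ a3)) flattens to a1 ⊕ a4 ⊕ a3
(a2 ⊕ (a1 ⊕ (a4 ⊕ a3))) flattens to a2 ⊕ a1 ⊕ a4 ⊕ a3


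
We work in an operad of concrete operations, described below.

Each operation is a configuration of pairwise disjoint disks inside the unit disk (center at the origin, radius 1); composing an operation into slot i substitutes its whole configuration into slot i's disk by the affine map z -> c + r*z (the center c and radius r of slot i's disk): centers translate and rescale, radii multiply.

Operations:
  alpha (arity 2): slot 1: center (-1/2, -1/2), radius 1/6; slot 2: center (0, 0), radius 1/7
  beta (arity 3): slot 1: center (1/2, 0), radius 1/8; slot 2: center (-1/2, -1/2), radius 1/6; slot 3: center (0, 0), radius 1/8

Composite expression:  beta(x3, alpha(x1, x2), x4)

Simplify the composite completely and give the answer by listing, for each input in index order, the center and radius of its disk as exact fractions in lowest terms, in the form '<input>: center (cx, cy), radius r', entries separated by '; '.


x1: center (-7/12, -7/12), radius 1/36; x2: center (-1/2, -1/2), radius 1/42; x3: center (1/2, 0), radius 1/8; x4: center (0, 0), radius 1/8

Follow each x-input down from beta: c' goes to c + r*c', radius to r*r'.
input x3: composing its 1 substitution step yields center (1/2, 0), radius 1/8
input x1: composing its 2 substitution steps yields center (-7/12, -7/12), radius 1/36
input x2: composing its 2 substitution steps yields center (-1/2, -1/2), radius 1/42
input x4: composing its 1 substitution step yields center (0, 0), radius 1/8


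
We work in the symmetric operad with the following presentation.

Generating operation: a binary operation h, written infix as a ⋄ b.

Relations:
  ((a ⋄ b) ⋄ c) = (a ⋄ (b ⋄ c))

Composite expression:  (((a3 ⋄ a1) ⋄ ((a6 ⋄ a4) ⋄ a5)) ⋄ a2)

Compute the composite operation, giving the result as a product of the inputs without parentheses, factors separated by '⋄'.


a3 ⋄ a1 ⋄ a6 ⋄ a4 ⋄ a5 ⋄ a2

All parenthesizations of h agree; list the a-inputs left to right.
(a3 ⋄ a1) collapses to a3 ⋄ a1
(a6 ⋄ a4) collapses to a6 ⋄ a4
((a6 ⋄ a4) ⋄ a5) collapses to a6 ⋄ a4 ⋄ a5
((a3 ⋄ a1) ⋄ ((a6 ⋄ a4) ⋄ a5)) collapses to a3 ⋄ a1 ⋄ a6 ⋄ a4 ⋄ a5
(((a3 ⋄ a1) ⋄ ((a6 ⋄ a4) ⋄ a5)) ⋄ a2) collapses to a3 ⋄ a1 ⋄ a6 ⋄ a4 ⋄ a5 ⋄ a2


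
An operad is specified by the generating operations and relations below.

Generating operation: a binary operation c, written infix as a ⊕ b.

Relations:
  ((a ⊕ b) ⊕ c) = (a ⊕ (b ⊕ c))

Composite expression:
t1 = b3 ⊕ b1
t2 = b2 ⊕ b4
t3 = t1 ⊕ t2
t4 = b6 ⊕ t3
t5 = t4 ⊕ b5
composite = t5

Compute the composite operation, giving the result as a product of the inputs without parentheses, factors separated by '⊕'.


All parenthesizations of c agree; list the b-inputs left to right.
(b3 ⊕ b1) spells out as b3 ⊕ b1
(b2 ⊕ b4) spells out as b2 ⊕ b4
((b3 ⊕ b1) ⊕ (b2 ⊕ b4)) spells out as b3 ⊕ b1 ⊕ b2 ⊕ b4
(b6 ⊕ ((b3 ⊕ b1) ⊕ (b2 ⊕ b4))) spells out as b6 ⊕ b3 ⊕ b1 ⊕ b2 ⊕ b4
((b6 ⊕ ((b3 ⊕ b1) ⊕ (b2 ⊕ b4))) ⊕ b5) spells out as b6 ⊕ b3 ⊕ b1 ⊕ b2 ⊕ b4 ⊕ b5

b6 ⊕ b3 ⊕ b1 ⊕ b2 ⊕ b4 ⊕ b5


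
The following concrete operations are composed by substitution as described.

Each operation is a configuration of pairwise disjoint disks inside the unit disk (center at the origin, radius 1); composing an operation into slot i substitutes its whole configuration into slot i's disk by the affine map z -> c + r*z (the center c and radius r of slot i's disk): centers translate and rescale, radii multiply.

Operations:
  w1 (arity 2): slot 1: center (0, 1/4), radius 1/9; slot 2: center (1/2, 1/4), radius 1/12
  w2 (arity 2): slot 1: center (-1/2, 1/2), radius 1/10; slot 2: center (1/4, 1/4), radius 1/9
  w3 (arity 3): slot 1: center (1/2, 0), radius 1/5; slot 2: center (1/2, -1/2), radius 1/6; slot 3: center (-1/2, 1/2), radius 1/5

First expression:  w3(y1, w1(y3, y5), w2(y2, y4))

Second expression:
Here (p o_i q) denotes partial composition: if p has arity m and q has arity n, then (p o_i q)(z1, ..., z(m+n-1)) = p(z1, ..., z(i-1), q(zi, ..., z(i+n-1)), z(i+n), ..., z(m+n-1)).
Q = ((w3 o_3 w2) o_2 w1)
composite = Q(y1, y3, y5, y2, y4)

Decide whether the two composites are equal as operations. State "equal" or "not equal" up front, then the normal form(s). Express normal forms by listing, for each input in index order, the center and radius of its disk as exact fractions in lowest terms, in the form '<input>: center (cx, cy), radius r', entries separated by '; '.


The first expression reduces to y1: center (1/2, 0), radius 1/5; y2: center (-3/5, 3/5), radius 1/50; y3: center (1/2, -11/24), radius 1/54; y4: center (-9/20, 11/20), radius 1/45; y5: center (7/12, -11/24), radius 1/72
The second expression reduces to y1: center (1/2, 0), radius 1/5; y2: center (-3/5, 3/5), radius 1/50; y3: center (1/2, -11/24), radius 1/54; y4: center (-9/20, 11/20), radius 1/45; y5: center (7/12, -11/24), radius 1/72
One common form — equal.

equal — both sides give y1: center (1/2, 0), radius 1/5; y2: center (-3/5, 3/5), radius 1/50; y3: center (1/2, -11/24), radius 1/54; y4: center (-9/20, 11/20), radius 1/45; y5: center (7/12, -11/24), radius 1/72


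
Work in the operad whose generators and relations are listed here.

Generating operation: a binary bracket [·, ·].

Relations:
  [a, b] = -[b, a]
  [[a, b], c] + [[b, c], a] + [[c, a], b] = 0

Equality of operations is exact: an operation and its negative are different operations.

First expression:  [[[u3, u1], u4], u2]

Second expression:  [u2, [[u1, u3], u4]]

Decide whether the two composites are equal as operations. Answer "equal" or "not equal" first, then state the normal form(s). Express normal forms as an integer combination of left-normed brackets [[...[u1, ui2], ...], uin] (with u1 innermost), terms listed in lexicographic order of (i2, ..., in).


Reducing the first expression gives -[[[u1, u3], u4], u2]
Reducing the second expression gives -[[[u1, u3], u4], u2]
The normal forms match — equal.

equal; both compose to -[[[u1, u3], u4], u2]


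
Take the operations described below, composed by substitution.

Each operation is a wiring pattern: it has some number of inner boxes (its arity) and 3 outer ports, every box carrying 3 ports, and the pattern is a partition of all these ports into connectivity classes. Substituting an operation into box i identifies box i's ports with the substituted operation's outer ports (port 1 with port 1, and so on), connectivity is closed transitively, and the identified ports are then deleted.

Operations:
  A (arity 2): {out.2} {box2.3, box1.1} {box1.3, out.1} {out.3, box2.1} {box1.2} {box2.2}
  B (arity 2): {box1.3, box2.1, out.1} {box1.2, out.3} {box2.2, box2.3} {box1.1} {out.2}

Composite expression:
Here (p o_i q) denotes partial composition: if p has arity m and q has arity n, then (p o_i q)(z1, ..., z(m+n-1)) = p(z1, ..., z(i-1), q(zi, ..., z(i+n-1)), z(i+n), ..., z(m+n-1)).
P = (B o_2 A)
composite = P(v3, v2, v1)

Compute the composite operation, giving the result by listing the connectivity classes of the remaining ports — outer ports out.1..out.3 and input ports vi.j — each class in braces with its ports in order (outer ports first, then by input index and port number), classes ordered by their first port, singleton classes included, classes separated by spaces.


Two ports join when wires chain via B-identified ports.
composing A on (v2, v1), with out.j its own outer ports: {out.1, v2.3} {out.2} {out.3, v1.1} {v1.2} {v1.3, v2.1} {v2.2}
composing B on (v3, v2, v1), with out.j its own outer ports: {out.1, v2.3, v3.3} {out.2} {out.3, v3.2} {v1.1} {v1.2} {v1.3, v2.1} {v2.2} {v3.1}

{out.1, v2.3, v3.3} {out.2} {out.3, v3.2} {v1.1} {v1.2} {v1.3, v2.1} {v2.2} {v3.1}
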